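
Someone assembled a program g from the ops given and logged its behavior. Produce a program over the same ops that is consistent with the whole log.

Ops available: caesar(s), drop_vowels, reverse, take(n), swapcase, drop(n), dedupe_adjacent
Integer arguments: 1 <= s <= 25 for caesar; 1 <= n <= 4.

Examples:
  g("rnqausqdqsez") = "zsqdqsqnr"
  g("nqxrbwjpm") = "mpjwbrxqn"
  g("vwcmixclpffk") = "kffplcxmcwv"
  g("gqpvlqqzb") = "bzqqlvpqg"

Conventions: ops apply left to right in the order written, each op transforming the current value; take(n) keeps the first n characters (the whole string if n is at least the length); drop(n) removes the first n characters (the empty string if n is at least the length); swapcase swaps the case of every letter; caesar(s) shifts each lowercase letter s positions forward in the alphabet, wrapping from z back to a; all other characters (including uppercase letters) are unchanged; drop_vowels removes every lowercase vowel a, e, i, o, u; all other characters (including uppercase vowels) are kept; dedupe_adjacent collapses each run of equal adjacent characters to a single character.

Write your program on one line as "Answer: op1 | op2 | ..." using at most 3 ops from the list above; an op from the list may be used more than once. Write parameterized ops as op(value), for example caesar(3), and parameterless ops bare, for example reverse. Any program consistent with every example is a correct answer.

reverse | drop_vowels

Check, running the answer program on each example:
  "rnqausqdqsez" -> "zesqdqsuaqnr" -> "zsqdqsqnr"
  "nqxrbwjpm" -> "mpjwbrxqn" -> "mpjwbrxqn"
  "vwcmixclpffk" -> "kffplcximcwv" -> "kffplcxmcwv"
  "gqpvlqqzb" -> "bzqqlvpqg" -> "bzqqlvpqg"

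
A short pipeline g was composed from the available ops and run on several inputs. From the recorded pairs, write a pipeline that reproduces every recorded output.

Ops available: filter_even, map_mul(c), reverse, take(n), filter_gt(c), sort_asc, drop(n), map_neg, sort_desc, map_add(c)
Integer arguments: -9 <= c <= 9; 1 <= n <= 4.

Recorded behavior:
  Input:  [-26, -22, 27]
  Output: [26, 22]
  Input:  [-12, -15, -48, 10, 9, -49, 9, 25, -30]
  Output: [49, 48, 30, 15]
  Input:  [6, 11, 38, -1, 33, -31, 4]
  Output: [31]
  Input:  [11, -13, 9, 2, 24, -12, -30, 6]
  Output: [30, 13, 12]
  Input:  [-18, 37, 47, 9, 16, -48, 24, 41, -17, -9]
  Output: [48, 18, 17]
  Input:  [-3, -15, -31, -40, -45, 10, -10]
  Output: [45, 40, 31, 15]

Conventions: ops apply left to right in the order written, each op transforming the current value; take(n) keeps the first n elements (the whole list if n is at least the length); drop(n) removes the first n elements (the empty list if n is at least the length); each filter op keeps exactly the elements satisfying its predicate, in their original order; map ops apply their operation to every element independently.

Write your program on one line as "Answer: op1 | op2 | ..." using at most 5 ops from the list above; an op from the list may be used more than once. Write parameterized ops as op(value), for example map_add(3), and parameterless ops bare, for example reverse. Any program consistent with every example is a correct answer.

map_neg | filter_gt(9) | sort_desc | take(4)

Check, running the answer program on each example:
  [-26, -22, 27] -> [26, 22, -27] -> [26, 22] -> [26, 22] -> [26, 22]
  [-12, -15, -48, 10, 9, -49, 9, 25, -30] -> [12, 15, 48, -10, -9, 49, -9, -25, 30] -> [12, 15, 48, 49, 30] -> [49, 48, 30, 15, 12] -> [49, 48, 30, 15]
  [6, 11, 38, -1, 33, -31, 4] -> [-6, -11, -38, 1, -33, 31, -4] -> [31] -> [31] -> [31]
  [11, -13, 9, 2, 24, -12, -30, 6] -> [-11, 13, -9, -2, -24, 12, 30, -6] -> [13, 12, 30] -> [30, 13, 12] -> [30, 13, 12]
  [-18, 37, 47, 9, 16, -48, 24, 41, -17, -9] -> [18, -37, -47, -9, -16, 48, -24, -41, 17, 9] -> [18, 48, 17] -> [48, 18, 17] -> [48, 18, 17]
  [-3, -15, -31, -40, -45, 10, -10] -> [3, 15, 31, 40, 45, -10, 10] -> [15, 31, 40, 45, 10] -> [45, 40, 31, 15, 10] -> [45, 40, 31, 15]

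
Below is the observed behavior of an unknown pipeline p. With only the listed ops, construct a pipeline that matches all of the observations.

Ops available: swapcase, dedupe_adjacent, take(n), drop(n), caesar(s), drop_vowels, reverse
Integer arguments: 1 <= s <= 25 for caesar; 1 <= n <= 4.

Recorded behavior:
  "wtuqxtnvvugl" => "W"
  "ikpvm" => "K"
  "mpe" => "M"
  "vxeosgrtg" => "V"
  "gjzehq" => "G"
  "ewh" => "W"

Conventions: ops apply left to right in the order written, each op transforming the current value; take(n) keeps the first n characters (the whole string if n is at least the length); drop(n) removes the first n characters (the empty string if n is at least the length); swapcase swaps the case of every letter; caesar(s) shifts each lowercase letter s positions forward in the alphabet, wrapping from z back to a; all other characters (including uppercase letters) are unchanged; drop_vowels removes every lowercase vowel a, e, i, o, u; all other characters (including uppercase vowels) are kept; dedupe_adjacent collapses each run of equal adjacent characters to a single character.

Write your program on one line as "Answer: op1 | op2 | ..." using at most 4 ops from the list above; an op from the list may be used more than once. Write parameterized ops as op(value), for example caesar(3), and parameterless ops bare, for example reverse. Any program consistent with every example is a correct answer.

take(4) | drop_vowels | take(1) | swapcase

Check, running the answer program on each example:
  "wtuqxtnvvugl" -> "wtuq" -> "wtq" -> "w" -> "W"
  "ikpvm" -> "ikpv" -> "kpv" -> "k" -> "K"
  "mpe" -> "mpe" -> "mp" -> "m" -> "M"
  "vxeosgrtg" -> "vxeo" -> "vx" -> "v" -> "V"
  "gjzehq" -> "gjze" -> "gjz" -> "g" -> "G"
  "ewh" -> "ewh" -> "wh" -> "w" -> "W"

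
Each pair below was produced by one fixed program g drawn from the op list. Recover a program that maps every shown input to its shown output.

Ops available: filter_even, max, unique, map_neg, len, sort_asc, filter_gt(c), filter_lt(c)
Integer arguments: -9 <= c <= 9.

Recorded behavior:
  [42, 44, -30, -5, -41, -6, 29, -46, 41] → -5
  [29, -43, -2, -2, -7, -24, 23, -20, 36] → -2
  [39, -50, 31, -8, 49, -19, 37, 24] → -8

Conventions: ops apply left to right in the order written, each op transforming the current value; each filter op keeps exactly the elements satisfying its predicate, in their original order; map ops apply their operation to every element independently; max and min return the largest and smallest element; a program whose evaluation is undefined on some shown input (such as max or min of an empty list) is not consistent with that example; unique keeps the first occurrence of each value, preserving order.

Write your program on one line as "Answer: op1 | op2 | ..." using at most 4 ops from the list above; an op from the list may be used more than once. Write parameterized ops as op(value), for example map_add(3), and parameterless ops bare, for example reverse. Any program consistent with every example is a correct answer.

unique | filter_lt(0) | max

Check, running the answer program on each example:
  [42, 44, -30, -5, -41, -6, 29, -46, 41] -> [42, 44, -30, -5, -41, -6, 29, -46, 41] -> [-30, -5, -41, -6, -46] -> -5
  [29, -43, -2, -2, -7, -24, 23, -20, 36] -> [29, -43, -2, -7, -24, 23, -20, 36] -> [-43, -2, -7, -24, -20] -> -2
  [39, -50, 31, -8, 49, -19, 37, 24] -> [39, -50, 31, -8, 49, -19, 37, 24] -> [-50, -8, -19] -> -8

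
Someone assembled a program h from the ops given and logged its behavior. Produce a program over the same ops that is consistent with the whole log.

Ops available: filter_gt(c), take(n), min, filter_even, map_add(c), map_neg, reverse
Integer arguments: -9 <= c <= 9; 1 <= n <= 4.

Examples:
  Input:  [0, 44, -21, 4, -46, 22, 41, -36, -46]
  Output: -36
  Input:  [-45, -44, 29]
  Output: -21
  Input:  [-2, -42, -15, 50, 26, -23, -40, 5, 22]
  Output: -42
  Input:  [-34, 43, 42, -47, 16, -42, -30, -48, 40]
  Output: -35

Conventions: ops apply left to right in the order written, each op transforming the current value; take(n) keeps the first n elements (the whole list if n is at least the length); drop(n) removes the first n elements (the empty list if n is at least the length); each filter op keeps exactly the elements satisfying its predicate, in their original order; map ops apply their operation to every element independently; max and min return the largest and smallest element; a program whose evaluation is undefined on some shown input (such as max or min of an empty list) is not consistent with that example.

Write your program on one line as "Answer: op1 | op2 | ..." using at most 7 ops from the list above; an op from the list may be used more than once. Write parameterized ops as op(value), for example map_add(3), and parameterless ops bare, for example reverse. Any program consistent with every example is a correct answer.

filter_gt(-8) | take(3) | map_neg | reverse | map_add(8) | min

Check, running the answer program on each example:
  [0, 44, -21, 4, -46, 22, 41, -36, -46] -> [0, 44, 4, 22, 41] -> [0, 44, 4] -> [0, -44, -4] -> [-4, -44, 0] -> [4, -36, 8] -> -36
  [-45, -44, 29] -> [29] -> [29] -> [-29] -> [-29] -> [-21] -> -21
  [-2, -42, -15, 50, 26, -23, -40, 5, 22] -> [-2, 50, 26, 5, 22] -> [-2, 50, 26] -> [2, -50, -26] -> [-26, -50, 2] -> [-18, -42, 10] -> -42
  [-34, 43, 42, -47, 16, -42, -30, -48, 40] -> [43, 42, 16, 40] -> [43, 42, 16] -> [-43, -42, -16] -> [-16, -42, -43] -> [-8, -34, -35] -> -35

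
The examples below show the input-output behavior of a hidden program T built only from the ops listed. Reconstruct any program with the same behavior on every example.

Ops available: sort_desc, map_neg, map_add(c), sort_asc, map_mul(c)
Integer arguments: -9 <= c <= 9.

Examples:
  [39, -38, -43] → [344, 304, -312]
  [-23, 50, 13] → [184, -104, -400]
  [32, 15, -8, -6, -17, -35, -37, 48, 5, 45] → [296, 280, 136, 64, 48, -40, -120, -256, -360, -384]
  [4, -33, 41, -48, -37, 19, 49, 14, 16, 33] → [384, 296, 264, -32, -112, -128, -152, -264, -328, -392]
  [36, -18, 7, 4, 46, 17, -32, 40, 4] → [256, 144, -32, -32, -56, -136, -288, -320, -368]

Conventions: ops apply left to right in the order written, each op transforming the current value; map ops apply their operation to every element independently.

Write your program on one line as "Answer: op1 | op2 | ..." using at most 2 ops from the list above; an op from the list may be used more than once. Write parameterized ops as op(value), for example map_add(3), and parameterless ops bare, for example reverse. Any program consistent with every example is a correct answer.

map_mul(-8) | sort_desc

Check, running the answer program on each example:
  [39, -38, -43] -> [-312, 304, 344] -> [344, 304, -312]
  [-23, 50, 13] -> [184, -400, -104] -> [184, -104, -400]
  [32, 15, -8, -6, -17, -35, -37, 48, 5, 45] -> [-256, -120, 64, 48, 136, 280, 296, -384, -40, -360] -> [296, 280, 136, 64, 48, -40, -120, -256, -360, -384]
  [4, -33, 41, -48, -37, 19, 49, 14, 16, 33] -> [-32, 264, -328, 384, 296, -152, -392, -112, -128, -264] -> [384, 296, 264, -32, -112, -128, -152, -264, -328, -392]
  [36, -18, 7, 4, 46, 17, -32, 40, 4] -> [-288, 144, -56, -32, -368, -136, 256, -320, -32] -> [256, 144, -32, -32, -56, -136, -288, -320, -368]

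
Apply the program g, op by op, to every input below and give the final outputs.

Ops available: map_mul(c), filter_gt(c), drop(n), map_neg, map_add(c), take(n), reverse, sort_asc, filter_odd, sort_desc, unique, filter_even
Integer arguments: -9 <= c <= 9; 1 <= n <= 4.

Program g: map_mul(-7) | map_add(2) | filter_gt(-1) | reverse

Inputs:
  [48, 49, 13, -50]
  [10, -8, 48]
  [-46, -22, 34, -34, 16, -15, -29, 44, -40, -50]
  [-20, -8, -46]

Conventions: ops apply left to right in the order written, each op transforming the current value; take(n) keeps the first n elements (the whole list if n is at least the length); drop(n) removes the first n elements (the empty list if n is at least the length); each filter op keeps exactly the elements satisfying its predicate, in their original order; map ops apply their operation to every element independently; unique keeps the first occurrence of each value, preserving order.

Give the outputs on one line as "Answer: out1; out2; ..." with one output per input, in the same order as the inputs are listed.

Execution, op by op:
  [48, 49, 13, -50] -> [-336, -343, -91, 350] -> [-334, -341, -89, 352] -> [352] -> [352]
  [10, -8, 48] -> [-70, 56, -336] -> [-68, 58, -334] -> [58] -> [58]
  [-46, -22, 34, -34, 16, -15, -29, 44, -40, -50] -> [322, 154, -238, 238, -112, 105, 203, -308, 280, 350] -> [324, 156, -236, 240, -110, 107, 205, -306, 282, 352] -> [324, 156, 240, 107, 205, 282, 352] -> [352, 282, 205, 107, 240, 156, 324]
  [-20, -8, -46] -> [140, 56, 322] -> [142, 58, 324] -> [142, 58, 324] -> [324, 58, 142]

[352]; [58]; [352, 282, 205, 107, 240, 156, 324]; [324, 58, 142]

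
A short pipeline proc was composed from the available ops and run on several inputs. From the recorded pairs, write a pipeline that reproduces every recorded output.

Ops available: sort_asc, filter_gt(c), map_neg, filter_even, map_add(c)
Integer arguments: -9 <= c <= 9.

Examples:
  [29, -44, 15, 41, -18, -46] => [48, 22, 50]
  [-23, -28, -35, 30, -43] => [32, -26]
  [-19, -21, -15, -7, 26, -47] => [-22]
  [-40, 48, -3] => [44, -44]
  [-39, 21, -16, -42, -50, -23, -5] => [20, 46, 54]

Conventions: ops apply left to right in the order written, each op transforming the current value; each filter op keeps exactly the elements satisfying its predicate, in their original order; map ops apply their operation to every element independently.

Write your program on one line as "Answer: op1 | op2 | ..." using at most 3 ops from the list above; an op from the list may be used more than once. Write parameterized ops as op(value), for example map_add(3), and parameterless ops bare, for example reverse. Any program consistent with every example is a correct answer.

map_neg | map_add(4) | filter_even

Check, running the answer program on each example:
  [29, -44, 15, 41, -18, -46] -> [-29, 44, -15, -41, 18, 46] -> [-25, 48, -11, -37, 22, 50] -> [48, 22, 50]
  [-23, -28, -35, 30, -43] -> [23, 28, 35, -30, 43] -> [27, 32, 39, -26, 47] -> [32, -26]
  [-19, -21, -15, -7, 26, -47] -> [19, 21, 15, 7, -26, 47] -> [23, 25, 19, 11, -22, 51] -> [-22]
  [-40, 48, -3] -> [40, -48, 3] -> [44, -44, 7] -> [44, -44]
  [-39, 21, -16, -42, -50, -23, -5] -> [39, -21, 16, 42, 50, 23, 5] -> [43, -17, 20, 46, 54, 27, 9] -> [20, 46, 54]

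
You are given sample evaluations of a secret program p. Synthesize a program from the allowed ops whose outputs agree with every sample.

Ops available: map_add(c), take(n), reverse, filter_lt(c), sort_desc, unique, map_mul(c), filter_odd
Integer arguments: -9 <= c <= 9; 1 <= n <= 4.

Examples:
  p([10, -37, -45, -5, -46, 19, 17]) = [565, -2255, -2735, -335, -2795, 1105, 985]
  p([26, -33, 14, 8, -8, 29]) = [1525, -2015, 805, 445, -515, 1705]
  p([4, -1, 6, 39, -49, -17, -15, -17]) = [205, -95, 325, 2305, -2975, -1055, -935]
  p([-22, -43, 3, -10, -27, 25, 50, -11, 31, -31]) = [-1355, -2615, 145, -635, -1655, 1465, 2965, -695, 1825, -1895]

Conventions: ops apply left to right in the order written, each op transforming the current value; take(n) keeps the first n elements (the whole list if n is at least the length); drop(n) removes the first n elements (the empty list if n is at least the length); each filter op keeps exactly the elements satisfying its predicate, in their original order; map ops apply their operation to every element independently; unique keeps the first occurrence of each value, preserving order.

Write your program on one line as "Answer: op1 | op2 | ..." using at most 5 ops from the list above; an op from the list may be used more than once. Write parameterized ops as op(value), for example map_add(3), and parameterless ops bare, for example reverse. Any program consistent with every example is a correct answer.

map_mul(2) | map_mul(6) | map_add(-7) | unique | map_mul(5)

Check, running the answer program on each example:
  [10, -37, -45, -5, -46, 19, 17] -> [20, -74, -90, -10, -92, 38, 34] -> [120, -444, -540, -60, -552, 228, 204] -> [113, -451, -547, -67, -559, 221, 197] -> [113, -451, -547, -67, -559, 221, 197] -> [565, -2255, -2735, -335, -2795, 1105, 985]
  [26, -33, 14, 8, -8, 29] -> [52, -66, 28, 16, -16, 58] -> [312, -396, 168, 96, -96, 348] -> [305, -403, 161, 89, -103, 341] -> [305, -403, 161, 89, -103, 341] -> [1525, -2015, 805, 445, -515, 1705]
  [4, -1, 6, 39, -49, -17, -15, -17] -> [8, -2, 12, 78, -98, -34, -30, -34] -> [48, -12, 72, 468, -588, -204, -180, -204] -> [41, -19, 65, 461, -595, -211, -187, -211] -> [41, -19, 65, 461, -595, -211, -187] -> [205, -95, 325, 2305, -2975, -1055, -935]
  [-22, -43, 3, -10, -27, 25, 50, -11, 31, -31] -> [-44, -86, 6, -20, -54, 50, 100, -22, 62, -62] -> [-264, -516, 36, -120, -324, 300, 600, -132, 372, -372] -> [-271, -523, 29, -127, -331, 293, 593, -139, 365, -379] -> [-271, -523, 29, -127, -331, 293, 593, -139, 365, -379] -> [-1355, -2615, 145, -635, -1655, 1465, 2965, -695, 1825, -1895]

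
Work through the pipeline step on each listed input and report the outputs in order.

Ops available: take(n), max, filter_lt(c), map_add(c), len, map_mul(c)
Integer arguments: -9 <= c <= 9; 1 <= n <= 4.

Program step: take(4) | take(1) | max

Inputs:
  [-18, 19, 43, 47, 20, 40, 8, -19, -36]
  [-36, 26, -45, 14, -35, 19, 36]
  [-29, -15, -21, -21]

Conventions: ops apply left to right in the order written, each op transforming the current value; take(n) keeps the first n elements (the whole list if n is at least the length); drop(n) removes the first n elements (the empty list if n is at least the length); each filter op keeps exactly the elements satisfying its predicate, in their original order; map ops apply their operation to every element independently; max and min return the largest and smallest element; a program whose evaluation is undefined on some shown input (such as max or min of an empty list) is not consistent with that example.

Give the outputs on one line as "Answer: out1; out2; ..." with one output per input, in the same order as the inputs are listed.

-18; -36; -29

Execution, op by op:
  [-18, 19, 43, 47, 20, 40, 8, -19, -36] -> [-18, 19, 43, 47] -> [-18] -> -18
  [-36, 26, -45, 14, -35, 19, 36] -> [-36, 26, -45, 14] -> [-36] -> -36
  [-29, -15, -21, -21] -> [-29, -15, -21, -21] -> [-29] -> -29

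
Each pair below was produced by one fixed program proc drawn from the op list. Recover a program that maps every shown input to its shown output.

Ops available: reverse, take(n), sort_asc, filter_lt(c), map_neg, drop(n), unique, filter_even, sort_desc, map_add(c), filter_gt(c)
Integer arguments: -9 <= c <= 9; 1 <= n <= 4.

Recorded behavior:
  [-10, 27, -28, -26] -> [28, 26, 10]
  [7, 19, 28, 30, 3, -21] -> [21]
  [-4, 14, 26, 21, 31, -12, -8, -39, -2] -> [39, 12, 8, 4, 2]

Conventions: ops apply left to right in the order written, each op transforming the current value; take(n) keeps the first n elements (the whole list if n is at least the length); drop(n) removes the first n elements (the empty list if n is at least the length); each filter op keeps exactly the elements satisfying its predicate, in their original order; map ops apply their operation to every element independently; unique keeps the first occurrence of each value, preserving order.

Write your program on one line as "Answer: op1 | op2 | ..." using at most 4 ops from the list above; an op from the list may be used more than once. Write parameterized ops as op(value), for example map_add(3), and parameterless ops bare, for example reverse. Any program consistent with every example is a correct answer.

reverse | sort_asc | map_neg | filter_gt(1)

Check, running the answer program on each example:
  [-10, 27, -28, -26] -> [-26, -28, 27, -10] -> [-28, -26, -10, 27] -> [28, 26, 10, -27] -> [28, 26, 10]
  [7, 19, 28, 30, 3, -21] -> [-21, 3, 30, 28, 19, 7] -> [-21, 3, 7, 19, 28, 30] -> [21, -3, -7, -19, -28, -30] -> [21]
  [-4, 14, 26, 21, 31, -12, -8, -39, -2] -> [-2, -39, -8, -12, 31, 21, 26, 14, -4] -> [-39, -12, -8, -4, -2, 14, 21, 26, 31] -> [39, 12, 8, 4, 2, -14, -21, -26, -31] -> [39, 12, 8, 4, 2]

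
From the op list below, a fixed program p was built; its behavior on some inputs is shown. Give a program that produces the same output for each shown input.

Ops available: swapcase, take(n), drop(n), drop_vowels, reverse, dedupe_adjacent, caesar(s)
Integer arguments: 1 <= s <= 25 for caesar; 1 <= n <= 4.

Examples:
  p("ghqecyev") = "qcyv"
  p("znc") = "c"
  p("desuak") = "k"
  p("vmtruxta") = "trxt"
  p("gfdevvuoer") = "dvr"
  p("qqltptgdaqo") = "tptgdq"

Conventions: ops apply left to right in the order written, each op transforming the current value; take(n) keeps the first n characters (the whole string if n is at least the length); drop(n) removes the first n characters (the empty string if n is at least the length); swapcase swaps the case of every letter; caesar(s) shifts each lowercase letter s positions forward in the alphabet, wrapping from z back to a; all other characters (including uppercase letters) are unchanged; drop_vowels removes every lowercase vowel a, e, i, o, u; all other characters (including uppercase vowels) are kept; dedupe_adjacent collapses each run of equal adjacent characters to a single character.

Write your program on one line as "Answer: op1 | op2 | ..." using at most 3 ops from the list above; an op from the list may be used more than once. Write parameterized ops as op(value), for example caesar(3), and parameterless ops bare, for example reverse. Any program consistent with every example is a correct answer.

dedupe_adjacent | drop_vowels | drop(2)

Check, running the answer program on each example:
  "ghqecyev" -> "ghqecyev" -> "ghqcyv" -> "qcyv"
  "znc" -> "znc" -> "znc" -> "c"
  "desuak" -> "desuak" -> "dsk" -> "k"
  "vmtruxta" -> "vmtruxta" -> "vmtrxt" -> "trxt"
  "gfdevvuoer" -> "gfdevuoer" -> "gfdvr" -> "dvr"
  "qqltptgdaqo" -> "qltptgdaqo" -> "qltptgdq" -> "tptgdq"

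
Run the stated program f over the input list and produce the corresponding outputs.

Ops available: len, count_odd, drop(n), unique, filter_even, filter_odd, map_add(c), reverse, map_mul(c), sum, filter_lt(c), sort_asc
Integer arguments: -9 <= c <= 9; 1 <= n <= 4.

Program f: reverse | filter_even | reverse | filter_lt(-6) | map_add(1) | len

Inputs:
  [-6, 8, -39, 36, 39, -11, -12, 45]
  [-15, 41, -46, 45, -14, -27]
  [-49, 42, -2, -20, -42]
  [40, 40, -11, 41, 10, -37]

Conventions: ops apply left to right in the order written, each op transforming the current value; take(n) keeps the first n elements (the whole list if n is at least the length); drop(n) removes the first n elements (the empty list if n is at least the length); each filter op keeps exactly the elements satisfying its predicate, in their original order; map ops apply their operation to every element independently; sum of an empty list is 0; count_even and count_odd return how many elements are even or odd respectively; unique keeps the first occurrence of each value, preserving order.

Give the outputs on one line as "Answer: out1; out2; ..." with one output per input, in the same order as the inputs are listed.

1; 2; 2; 0

Execution, op by op:
  [-6, 8, -39, 36, 39, -11, -12, 45] -> [45, -12, -11, 39, 36, -39, 8, -6] -> [-12, 36, 8, -6] -> [-6, 8, 36, -12] -> [-12] -> [-11] -> 1
  [-15, 41, -46, 45, -14, -27] -> [-27, -14, 45, -46, 41, -15] -> [-14, -46] -> [-46, -14] -> [-46, -14] -> [-45, -13] -> 2
  [-49, 42, -2, -20, -42] -> [-42, -20, -2, 42, -49] -> [-42, -20, -2, 42] -> [42, -2, -20, -42] -> [-20, -42] -> [-19, -41] -> 2
  [40, 40, -11, 41, 10, -37] -> [-37, 10, 41, -11, 40, 40] -> [10, 40, 40] -> [40, 40, 10] -> [] -> [] -> 0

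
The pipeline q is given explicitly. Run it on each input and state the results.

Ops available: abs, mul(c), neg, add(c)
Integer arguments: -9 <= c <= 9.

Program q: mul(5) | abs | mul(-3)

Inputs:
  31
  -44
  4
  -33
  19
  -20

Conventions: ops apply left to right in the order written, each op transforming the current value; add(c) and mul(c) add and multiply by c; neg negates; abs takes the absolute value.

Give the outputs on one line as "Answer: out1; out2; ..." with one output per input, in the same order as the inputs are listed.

Execution, op by op:
  31 -> 155 -> 155 -> -465
  -44 -> -220 -> 220 -> -660
  4 -> 20 -> 20 -> -60
  -33 -> -165 -> 165 -> -495
  19 -> 95 -> 95 -> -285
  -20 -> -100 -> 100 -> -300

-465; -660; -60; -495; -285; -300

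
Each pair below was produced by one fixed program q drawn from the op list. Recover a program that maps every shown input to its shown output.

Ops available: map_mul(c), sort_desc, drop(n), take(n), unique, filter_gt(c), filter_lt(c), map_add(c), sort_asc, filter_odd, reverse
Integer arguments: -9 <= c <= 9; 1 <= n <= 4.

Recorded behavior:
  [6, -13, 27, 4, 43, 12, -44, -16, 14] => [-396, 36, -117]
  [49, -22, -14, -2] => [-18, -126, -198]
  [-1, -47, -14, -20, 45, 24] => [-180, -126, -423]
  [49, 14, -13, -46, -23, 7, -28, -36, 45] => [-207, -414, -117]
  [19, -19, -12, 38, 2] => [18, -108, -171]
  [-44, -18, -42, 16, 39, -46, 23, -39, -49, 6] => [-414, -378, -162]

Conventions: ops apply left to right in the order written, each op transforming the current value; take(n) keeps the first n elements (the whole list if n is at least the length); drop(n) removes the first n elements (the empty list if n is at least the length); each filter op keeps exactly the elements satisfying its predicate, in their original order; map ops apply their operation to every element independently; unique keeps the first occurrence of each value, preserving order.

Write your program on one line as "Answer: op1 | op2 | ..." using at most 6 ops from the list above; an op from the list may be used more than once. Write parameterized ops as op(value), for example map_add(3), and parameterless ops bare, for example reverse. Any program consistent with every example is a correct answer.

drop(1) | filter_lt(9) | map_mul(9) | take(3) | reverse

Check, running the answer program on each example:
  [6, -13, 27, 4, 43, 12, -44, -16, 14] -> [-13, 27, 4, 43, 12, -44, -16, 14] -> [-13, 4, -44, -16] -> [-117, 36, -396, -144] -> [-117, 36, -396] -> [-396, 36, -117]
  [49, -22, -14, -2] -> [-22, -14, -2] -> [-22, -14, -2] -> [-198, -126, -18] -> [-198, -126, -18] -> [-18, -126, -198]
  [-1, -47, -14, -20, 45, 24] -> [-47, -14, -20, 45, 24] -> [-47, -14, -20] -> [-423, -126, -180] -> [-423, -126, -180] -> [-180, -126, -423]
  [49, 14, -13, -46, -23, 7, -28, -36, 45] -> [14, -13, -46, -23, 7, -28, -36, 45] -> [-13, -46, -23, 7, -28, -36] -> [-117, -414, -207, 63, -252, -324] -> [-117, -414, -207] -> [-207, -414, -117]
  [19, -19, -12, 38, 2] -> [-19, -12, 38, 2] -> [-19, -12, 2] -> [-171, -108, 18] -> [-171, -108, 18] -> [18, -108, -171]
  [-44, -18, -42, 16, 39, -46, 23, -39, -49, 6] -> [-18, -42, 16, 39, -46, 23, -39, -49, 6] -> [-18, -42, -46, -39, -49, 6] -> [-162, -378, -414, -351, -441, 54] -> [-162, -378, -414] -> [-414, -378, -162]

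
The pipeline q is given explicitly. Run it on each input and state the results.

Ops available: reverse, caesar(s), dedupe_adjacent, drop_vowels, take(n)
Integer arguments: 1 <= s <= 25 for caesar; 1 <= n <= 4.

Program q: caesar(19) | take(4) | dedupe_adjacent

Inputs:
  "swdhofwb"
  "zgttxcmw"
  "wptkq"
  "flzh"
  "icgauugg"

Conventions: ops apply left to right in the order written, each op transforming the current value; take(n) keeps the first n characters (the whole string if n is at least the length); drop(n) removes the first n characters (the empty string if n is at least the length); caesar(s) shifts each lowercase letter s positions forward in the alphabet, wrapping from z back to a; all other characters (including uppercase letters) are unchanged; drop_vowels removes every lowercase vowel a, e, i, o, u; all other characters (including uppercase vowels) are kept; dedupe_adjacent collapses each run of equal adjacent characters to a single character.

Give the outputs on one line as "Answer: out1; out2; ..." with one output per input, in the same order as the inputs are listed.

Execution, op by op:
  "swdhofwb" -> "lpwahypu" -> "lpwa" -> "lpwa"
  "zgttxcmw" -> "szmmqvfp" -> "szmm" -> "szm"
  "wptkq" -> "pimdj" -> "pimd" -> "pimd"
  "flzh" -> "yesa" -> "yesa" -> "yesa"
  "icgauugg" -> "bvztnnzz" -> "bvzt" -> "bvzt"

"lpwa"; "szm"; "pimd"; "yesa"; "bvzt"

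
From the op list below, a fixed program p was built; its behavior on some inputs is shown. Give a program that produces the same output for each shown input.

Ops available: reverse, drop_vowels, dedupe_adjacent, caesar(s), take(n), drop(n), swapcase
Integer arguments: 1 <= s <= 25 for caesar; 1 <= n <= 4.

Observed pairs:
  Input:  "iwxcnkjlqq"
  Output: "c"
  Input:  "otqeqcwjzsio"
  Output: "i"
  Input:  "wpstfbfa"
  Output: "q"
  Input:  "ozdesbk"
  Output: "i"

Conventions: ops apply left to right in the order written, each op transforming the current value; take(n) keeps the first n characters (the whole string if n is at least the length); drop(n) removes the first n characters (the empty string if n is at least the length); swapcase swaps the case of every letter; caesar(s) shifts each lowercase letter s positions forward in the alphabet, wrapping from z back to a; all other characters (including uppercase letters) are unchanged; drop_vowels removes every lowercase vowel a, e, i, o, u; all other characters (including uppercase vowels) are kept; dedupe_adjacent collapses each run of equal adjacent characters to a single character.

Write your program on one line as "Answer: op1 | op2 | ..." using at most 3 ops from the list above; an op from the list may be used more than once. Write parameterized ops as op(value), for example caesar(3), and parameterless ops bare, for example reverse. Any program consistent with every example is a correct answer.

caesar(20) | take(1)

Check, running the answer program on each example:
  "iwxcnkjlqq" -> "cqrwhedfkk" -> "c"
  "otqeqcwjzsio" -> "inkykwqdtmci" -> "i"
  "wpstfbfa" -> "qjmnzvzu" -> "q"
  "ozdesbk" -> "itxymve" -> "i"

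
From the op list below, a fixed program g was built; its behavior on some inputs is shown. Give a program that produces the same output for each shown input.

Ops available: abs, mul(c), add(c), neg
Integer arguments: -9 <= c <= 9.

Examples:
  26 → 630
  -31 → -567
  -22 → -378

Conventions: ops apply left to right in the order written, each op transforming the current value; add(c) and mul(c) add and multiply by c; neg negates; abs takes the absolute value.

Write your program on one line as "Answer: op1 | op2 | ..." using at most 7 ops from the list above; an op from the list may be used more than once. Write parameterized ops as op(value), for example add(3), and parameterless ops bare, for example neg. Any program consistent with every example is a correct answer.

neg | add(-4) | neg | mul(-3) | neg | mul(7)

Check, running the answer program on each example:
  26 -> -26 -> -30 -> 30 -> -90 -> 90 -> 630
  -31 -> 31 -> 27 -> -27 -> 81 -> -81 -> -567
  -22 -> 22 -> 18 -> -18 -> 54 -> -54 -> -378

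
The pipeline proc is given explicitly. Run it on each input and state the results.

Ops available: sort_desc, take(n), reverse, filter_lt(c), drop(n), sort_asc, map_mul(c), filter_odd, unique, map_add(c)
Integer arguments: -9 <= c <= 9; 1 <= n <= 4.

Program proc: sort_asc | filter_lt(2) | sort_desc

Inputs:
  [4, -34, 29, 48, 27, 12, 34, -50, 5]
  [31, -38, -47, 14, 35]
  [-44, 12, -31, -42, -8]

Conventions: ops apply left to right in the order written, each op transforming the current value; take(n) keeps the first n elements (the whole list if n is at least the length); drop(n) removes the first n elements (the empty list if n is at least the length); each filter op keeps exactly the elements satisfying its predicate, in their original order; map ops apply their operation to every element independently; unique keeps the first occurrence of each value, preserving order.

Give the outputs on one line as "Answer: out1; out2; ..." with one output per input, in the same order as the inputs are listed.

Execution, op by op:
  [4, -34, 29, 48, 27, 12, 34, -50, 5] -> [-50, -34, 4, 5, 12, 27, 29, 34, 48] -> [-50, -34] -> [-34, -50]
  [31, -38, -47, 14, 35] -> [-47, -38, 14, 31, 35] -> [-47, -38] -> [-38, -47]
  [-44, 12, -31, -42, -8] -> [-44, -42, -31, -8, 12] -> [-44, -42, -31, -8] -> [-8, -31, -42, -44]

[-34, -50]; [-38, -47]; [-8, -31, -42, -44]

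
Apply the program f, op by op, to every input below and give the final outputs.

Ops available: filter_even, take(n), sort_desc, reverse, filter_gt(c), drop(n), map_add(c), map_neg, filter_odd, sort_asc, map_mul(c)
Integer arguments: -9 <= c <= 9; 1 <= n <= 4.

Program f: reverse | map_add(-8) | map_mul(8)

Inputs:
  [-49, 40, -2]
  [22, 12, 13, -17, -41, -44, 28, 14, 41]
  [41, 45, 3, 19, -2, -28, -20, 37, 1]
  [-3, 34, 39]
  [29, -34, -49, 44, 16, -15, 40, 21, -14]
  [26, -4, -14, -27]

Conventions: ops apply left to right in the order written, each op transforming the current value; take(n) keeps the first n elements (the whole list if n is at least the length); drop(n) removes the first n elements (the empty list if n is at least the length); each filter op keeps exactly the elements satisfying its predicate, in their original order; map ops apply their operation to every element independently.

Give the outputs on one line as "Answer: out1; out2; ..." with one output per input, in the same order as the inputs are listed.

[-80, 256, -456]; [264, 48, 160, -416, -392, -200, 40, 32, 112]; [-56, 232, -224, -288, -80, 88, -40, 296, 264]; [248, 208, -88]; [-176, 104, 256, -184, 64, 288, -456, -336, 168]; [-280, -176, -96, 144]

Execution, op by op:
  [-49, 40, -2] -> [-2, 40, -49] -> [-10, 32, -57] -> [-80, 256, -456]
  [22, 12, 13, -17, -41, -44, 28, 14, 41] -> [41, 14, 28, -44, -41, -17, 13, 12, 22] -> [33, 6, 20, -52, -49, -25, 5, 4, 14] -> [264, 48, 160, -416, -392, -200, 40, 32, 112]
  [41, 45, 3, 19, -2, -28, -20, 37, 1] -> [1, 37, -20, -28, -2, 19, 3, 45, 41] -> [-7, 29, -28, -36, -10, 11, -5, 37, 33] -> [-56, 232, -224, -288, -80, 88, -40, 296, 264]
  [-3, 34, 39] -> [39, 34, -3] -> [31, 26, -11] -> [248, 208, -88]
  [29, -34, -49, 44, 16, -15, 40, 21, -14] -> [-14, 21, 40, -15, 16, 44, -49, -34, 29] -> [-22, 13, 32, -23, 8, 36, -57, -42, 21] -> [-176, 104, 256, -184, 64, 288, -456, -336, 168]
  [26, -4, -14, -27] -> [-27, -14, -4, 26] -> [-35, -22, -12, 18] -> [-280, -176, -96, 144]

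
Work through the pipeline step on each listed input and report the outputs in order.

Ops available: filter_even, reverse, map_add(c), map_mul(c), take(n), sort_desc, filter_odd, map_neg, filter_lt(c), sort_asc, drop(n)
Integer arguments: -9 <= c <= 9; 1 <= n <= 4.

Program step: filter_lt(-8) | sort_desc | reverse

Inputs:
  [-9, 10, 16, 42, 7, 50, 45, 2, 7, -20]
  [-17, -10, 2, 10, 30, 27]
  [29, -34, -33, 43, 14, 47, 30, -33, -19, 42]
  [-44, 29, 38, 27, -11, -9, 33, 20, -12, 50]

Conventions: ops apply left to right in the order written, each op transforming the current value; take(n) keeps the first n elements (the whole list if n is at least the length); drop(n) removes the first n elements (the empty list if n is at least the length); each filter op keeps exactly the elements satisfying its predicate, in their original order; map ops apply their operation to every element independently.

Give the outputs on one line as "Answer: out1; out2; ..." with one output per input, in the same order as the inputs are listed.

[-20, -9]; [-17, -10]; [-34, -33, -33, -19]; [-44, -12, -11, -9]

Execution, op by op:
  [-9, 10, 16, 42, 7, 50, 45, 2, 7, -20] -> [-9, -20] -> [-9, -20] -> [-20, -9]
  [-17, -10, 2, 10, 30, 27] -> [-17, -10] -> [-10, -17] -> [-17, -10]
  [29, -34, -33, 43, 14, 47, 30, -33, -19, 42] -> [-34, -33, -33, -19] -> [-19, -33, -33, -34] -> [-34, -33, -33, -19]
  [-44, 29, 38, 27, -11, -9, 33, 20, -12, 50] -> [-44, -11, -9, -12] -> [-9, -11, -12, -44] -> [-44, -12, -11, -9]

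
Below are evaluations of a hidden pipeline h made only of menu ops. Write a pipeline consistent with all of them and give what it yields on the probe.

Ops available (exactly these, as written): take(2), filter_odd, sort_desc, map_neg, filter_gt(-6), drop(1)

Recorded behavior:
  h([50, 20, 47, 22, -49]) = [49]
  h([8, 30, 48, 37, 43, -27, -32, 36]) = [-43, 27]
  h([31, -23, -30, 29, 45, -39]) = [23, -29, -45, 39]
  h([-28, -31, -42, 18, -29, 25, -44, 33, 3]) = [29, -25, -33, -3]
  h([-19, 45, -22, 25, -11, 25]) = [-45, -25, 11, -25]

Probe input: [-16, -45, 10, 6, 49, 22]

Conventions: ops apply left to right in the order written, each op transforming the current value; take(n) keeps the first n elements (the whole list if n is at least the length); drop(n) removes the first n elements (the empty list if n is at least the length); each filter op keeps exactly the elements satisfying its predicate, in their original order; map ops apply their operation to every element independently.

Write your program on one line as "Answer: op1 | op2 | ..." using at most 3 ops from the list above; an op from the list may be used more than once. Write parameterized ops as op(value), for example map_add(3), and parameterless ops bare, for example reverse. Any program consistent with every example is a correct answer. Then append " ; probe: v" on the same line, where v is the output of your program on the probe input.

filter_odd | drop(1) | map_neg ; probe: [-49]

Check, running the answer program on each example:
  [50, 20, 47, 22, -49] -> [47, -49] -> [-49] -> [49]
  [8, 30, 48, 37, 43, -27, -32, 36] -> [37, 43, -27] -> [43, -27] -> [-43, 27]
  [31, -23, -30, 29, 45, -39] -> [31, -23, 29, 45, -39] -> [-23, 29, 45, -39] -> [23, -29, -45, 39]
  [-28, -31, -42, 18, -29, 25, -44, 33, 3] -> [-31, -29, 25, 33, 3] -> [-29, 25, 33, 3] -> [29, -25, -33, -3]
  [-19, 45, -22, 25, -11, 25] -> [-19, 45, 25, -11, 25] -> [45, 25, -11, 25] -> [-45, -25, 11, -25]
  probe: [-16, -45, 10, 6, 49, 22] -> [-45, 49] -> [49] -> [-49]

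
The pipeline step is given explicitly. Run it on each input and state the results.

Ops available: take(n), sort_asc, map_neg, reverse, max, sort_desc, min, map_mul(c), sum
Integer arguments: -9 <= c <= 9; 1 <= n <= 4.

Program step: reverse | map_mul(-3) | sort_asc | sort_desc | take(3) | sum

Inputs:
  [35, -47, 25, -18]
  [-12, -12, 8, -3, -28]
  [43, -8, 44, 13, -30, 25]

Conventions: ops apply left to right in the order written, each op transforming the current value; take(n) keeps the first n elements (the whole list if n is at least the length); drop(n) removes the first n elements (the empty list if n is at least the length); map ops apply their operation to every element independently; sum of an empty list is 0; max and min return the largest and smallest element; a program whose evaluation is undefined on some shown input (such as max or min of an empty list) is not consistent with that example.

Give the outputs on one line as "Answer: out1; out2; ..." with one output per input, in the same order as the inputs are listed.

120; 156; 75

Execution, op by op:
  [35, -47, 25, -18] -> [-18, 25, -47, 35] -> [54, -75, 141, -105] -> [-105, -75, 54, 141] -> [141, 54, -75, -105] -> [141, 54, -75] -> 120
  [-12, -12, 8, -3, -28] -> [-28, -3, 8, -12, -12] -> [84, 9, -24, 36, 36] -> [-24, 9, 36, 36, 84] -> [84, 36, 36, 9, -24] -> [84, 36, 36] -> 156
  [43, -8, 44, 13, -30, 25] -> [25, -30, 13, 44, -8, 43] -> [-75, 90, -39, -132, 24, -129] -> [-132, -129, -75, -39, 24, 90] -> [90, 24, -39, -75, -129, -132] -> [90, 24, -39] -> 75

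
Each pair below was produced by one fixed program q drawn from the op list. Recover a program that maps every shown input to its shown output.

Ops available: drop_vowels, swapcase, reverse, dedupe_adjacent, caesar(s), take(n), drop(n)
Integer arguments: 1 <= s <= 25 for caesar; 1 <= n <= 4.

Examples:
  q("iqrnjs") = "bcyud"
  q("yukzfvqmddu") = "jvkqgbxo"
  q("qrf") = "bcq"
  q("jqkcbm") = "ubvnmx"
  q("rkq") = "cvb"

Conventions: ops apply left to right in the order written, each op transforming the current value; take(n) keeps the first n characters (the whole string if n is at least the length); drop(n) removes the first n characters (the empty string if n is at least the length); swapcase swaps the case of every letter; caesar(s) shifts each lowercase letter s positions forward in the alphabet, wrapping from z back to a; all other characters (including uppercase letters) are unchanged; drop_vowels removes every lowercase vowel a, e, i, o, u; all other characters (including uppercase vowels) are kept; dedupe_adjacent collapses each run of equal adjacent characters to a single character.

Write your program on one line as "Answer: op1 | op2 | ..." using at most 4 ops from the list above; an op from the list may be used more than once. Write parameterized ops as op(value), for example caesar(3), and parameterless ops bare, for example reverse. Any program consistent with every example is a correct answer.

drop_vowels | dedupe_adjacent | caesar(11)

Check, running the answer program on each example:
  "iqrnjs" -> "qrnjs" -> "qrnjs" -> "bcyud"
  "yukzfvqmddu" -> "ykzfvqmdd" -> "ykzfvqmd" -> "jvkqgbxo"
  "qrf" -> "qrf" -> "qrf" -> "bcq"
  "jqkcbm" -> "jqkcbm" -> "jqkcbm" -> "ubvnmx"
  "rkq" -> "rkq" -> "rkq" -> "cvb"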